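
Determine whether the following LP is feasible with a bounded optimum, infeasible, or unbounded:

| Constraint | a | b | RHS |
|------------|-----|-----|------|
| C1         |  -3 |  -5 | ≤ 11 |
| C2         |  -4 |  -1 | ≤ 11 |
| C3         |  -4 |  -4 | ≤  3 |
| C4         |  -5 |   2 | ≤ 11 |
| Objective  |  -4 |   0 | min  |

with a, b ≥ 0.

Unbounded (objective can decrease without bound)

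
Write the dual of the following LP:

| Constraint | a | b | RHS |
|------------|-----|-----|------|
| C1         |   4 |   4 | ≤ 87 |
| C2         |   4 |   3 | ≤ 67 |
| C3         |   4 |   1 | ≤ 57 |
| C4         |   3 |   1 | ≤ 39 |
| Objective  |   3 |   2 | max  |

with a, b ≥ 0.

Primal max cᵀx s.t. Ax ≤ b, x ≥ 0  →  Dual min bᵀy s.t. Aᵀy ≥ c, y ≥ 0.

Minimize: z = 87y1 + 67y2 + 57y3 + 39y4

Subject to:
  4y1 + 4y2 + 4y3 + 3y4 ≥ 3
  4y1 + 3y2 + y3 + y4 ≥ 2
  y1, y2, y3, y4 ≥ 0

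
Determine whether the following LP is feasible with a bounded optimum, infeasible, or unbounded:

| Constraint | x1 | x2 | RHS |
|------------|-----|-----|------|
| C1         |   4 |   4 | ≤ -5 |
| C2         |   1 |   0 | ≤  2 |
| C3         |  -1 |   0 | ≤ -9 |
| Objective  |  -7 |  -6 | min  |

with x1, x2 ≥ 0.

Infeasible (no feasible solution exists)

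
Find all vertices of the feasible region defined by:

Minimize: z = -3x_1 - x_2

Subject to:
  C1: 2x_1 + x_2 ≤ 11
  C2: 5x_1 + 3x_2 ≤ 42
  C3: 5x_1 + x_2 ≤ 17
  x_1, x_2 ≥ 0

(0, 0), (3.4, 0), (2, 7), (0, 11)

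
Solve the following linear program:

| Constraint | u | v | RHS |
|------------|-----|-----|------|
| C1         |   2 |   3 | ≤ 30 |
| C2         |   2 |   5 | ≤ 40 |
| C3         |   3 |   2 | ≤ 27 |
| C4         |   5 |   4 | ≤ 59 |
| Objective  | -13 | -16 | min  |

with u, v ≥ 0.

Evaluate the objective at each vertex of the feasible region:
  z(0, 0) = 0
  z(9, 0) = -117
  z(5, 6) = -161  ←
  z(0, 8) = -128
The minimum is at u = 5, v = 6.

u = 5, v = 6, z = -161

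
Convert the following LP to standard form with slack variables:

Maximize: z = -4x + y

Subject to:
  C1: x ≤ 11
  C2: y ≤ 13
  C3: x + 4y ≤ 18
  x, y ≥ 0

max z = -4x + y

s.t.
  x + s1 = 11
  y + s2 = 13
  x + 4y + s3 = 18
  x, y, s1, s2, s3 ≥ 0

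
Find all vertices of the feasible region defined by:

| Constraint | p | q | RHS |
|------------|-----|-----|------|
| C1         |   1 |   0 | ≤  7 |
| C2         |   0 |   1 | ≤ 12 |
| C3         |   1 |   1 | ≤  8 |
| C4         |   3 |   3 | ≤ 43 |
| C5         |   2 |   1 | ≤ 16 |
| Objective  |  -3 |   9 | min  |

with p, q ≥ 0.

(0, 0), (7, 0), (7, 1), (0, 8)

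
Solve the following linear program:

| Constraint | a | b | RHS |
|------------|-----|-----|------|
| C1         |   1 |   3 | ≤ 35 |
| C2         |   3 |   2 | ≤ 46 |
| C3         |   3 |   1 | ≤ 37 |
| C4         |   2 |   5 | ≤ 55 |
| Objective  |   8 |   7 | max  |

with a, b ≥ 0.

Evaluate the objective at each vertex of the feasible region:
  z(0, 0) = 0
  z(12.33, 0) = 98.67
  z(10, 7) = 129  ←
  z(0, 11) = 77
The maximum is at a = 10, b = 7.

a = 10, b = 7, z = 129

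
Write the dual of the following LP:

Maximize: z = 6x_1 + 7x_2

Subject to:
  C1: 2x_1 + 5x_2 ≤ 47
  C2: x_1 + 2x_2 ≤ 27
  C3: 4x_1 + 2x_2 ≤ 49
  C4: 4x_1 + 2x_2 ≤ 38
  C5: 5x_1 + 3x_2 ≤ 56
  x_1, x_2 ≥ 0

Primal max cᵀx s.t. Ax ≤ b, x ≥ 0  →  Dual min bᵀy s.t. Aᵀy ≥ c, y ≥ 0.

Minimize: z = 47y1 + 27y2 + 49y3 + 38y4 + 56y5

Subject to:
  2y1 + y2 + 4y3 + 4y4 + 5y5 ≥ 6
  5y1 + 2y2 + 2y3 + 2y4 + 3y5 ≥ 7
  y1, y2, y3, y4, y5 ≥ 0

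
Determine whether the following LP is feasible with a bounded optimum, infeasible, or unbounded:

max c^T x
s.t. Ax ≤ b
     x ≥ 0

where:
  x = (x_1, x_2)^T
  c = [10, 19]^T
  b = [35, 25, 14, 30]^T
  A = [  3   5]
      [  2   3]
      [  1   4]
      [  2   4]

Feasible with a bounded optimal solution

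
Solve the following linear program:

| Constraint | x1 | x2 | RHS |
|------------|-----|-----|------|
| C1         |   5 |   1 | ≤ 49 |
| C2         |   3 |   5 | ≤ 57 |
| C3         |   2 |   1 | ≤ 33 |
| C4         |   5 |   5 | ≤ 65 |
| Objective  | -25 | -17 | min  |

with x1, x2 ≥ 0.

Evaluate the objective at each vertex of the feasible region:
  z(0, 0) = 0
  z(9.8, 0) = -245
  z(9, 4) = -293  ←
  z(4, 9) = -253
  z(0, 11.4) = -193.8
The minimum is at x1 = 9, x2 = 4.

x1 = 9, x2 = 4, z = -293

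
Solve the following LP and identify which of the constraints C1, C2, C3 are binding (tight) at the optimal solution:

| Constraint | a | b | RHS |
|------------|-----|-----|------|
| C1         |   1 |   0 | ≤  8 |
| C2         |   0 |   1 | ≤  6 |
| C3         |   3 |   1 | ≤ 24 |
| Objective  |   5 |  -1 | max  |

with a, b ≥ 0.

At a = 8, b = 0, compute slack b - a·x for each constraint:
  C1: 8 − 8 = 0  (binding)
  C2: 6 − 0 = 6  (slack)
  C3: 24 − 24 = 0  (binding)

Optimal: a = 8, b = 0
Binding: C1, C3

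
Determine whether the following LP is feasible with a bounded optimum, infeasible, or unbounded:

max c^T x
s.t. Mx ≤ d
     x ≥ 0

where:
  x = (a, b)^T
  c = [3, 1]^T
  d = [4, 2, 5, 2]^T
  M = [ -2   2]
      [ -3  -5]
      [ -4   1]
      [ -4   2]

Unbounded (objective can increase without bound)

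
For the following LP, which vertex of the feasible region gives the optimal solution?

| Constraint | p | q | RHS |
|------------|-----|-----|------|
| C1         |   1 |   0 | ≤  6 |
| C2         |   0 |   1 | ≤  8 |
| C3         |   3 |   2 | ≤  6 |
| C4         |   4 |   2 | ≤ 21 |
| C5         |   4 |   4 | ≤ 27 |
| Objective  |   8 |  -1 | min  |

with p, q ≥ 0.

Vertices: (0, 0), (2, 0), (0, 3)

Evaluate the objective at each vertex of the feasible region:
  z(0, 0) = 0
  z(2, 0) = 16
  z(0, 3) = -3  ←
The minimum is at p = 0, q = 3.

(0, 3)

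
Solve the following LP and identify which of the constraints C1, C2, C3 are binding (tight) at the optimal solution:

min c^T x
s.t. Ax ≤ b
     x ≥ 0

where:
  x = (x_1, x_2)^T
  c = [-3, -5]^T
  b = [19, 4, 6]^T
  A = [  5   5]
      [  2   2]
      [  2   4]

At x_1 = 1, x_2 = 1, compute slack b - a·x for each constraint:
  C1: 19 − 10 = 9  (slack)
  C2: 4 − 4 = 0  (binding)
  C3: 6 − 6 = 0  (binding)

Optimal: x_1 = 1, x_2 = 1
Binding: C2, C3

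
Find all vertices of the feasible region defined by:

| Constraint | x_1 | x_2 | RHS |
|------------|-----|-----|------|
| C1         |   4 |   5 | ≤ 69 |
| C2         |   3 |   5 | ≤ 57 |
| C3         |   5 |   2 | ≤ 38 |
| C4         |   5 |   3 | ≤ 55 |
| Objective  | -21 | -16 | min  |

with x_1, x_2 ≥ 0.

(0, 0), (7.6, 0), (4, 9), (0, 11.4)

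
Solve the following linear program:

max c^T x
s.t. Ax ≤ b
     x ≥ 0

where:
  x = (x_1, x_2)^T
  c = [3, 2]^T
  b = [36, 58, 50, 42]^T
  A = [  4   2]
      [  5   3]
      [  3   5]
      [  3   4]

Evaluate the objective at each vertex of the feasible region:
  z(0, 0) = 0
  z(9, 0) = 27
  z(6, 6) = 30  ←
  z(3.333, 8) = 26
  z(0, 10) = 20
The maximum is at x_1 = 6, x_2 = 6.

x_1 = 6, x_2 = 6, z = 30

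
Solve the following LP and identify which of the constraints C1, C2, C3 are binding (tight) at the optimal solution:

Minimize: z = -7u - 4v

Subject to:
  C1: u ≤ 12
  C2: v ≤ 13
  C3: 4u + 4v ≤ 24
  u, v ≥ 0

At u = 6, v = 0, compute slack b - a·x for each constraint:
  C1: 12 − 6 = 6  (slack)
  C2: 13 − 0 = 13  (slack)
  C3: 24 − 24 = 0  (binding)

Optimal: u = 6, v = 0
Binding: C3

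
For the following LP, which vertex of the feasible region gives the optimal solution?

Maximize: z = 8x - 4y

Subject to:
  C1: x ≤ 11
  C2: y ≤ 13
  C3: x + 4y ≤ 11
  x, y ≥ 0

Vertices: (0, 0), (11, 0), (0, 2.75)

Evaluate the objective at each vertex of the feasible region:
  z(0, 0) = 0
  z(11, 0) = 88  ←
  z(0, 2.75) = -11
The maximum is at x = 11, y = 0.

(11, 0)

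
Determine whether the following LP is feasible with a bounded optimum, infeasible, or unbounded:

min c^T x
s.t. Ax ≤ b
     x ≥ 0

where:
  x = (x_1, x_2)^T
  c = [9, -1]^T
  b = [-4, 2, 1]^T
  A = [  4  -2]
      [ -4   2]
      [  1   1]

Infeasible (no feasible solution exists)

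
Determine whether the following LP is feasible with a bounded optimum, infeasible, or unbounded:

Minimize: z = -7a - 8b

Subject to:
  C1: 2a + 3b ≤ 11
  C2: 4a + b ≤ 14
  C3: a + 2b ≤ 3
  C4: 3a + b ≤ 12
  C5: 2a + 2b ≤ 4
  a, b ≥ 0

Feasible with a bounded optimal solution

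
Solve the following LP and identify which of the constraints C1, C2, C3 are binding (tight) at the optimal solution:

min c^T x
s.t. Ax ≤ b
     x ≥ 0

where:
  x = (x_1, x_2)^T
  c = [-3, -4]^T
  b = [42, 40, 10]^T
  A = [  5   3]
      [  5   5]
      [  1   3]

At x_1 = 7, x_2 = 1, compute slack b - a·x for each constraint:
  C1: 42 − 38 = 4  (slack)
  C2: 40 − 40 = 0  (binding)
  C3: 10 − 10 = 0  (binding)

Optimal: x_1 = 7, x_2 = 1
Binding: C2, C3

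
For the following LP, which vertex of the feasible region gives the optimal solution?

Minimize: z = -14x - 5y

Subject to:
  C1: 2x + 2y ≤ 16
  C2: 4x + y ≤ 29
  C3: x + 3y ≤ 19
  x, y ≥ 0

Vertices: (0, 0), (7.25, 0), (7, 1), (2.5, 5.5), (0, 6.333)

Evaluate the objective at each vertex of the feasible region:
  z(0, 0) = 0
  z(7.25, 0) = -101.5
  z(7, 1) = -103  ←
  z(2.5, 5.5) = -62.5
  z(0, 6.333) = -31.67
The minimum is at x = 7, y = 1.

(7, 1)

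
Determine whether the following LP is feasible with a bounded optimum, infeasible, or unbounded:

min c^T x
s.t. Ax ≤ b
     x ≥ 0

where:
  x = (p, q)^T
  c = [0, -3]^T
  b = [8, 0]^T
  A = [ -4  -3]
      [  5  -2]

Unbounded (objective can decrease without bound)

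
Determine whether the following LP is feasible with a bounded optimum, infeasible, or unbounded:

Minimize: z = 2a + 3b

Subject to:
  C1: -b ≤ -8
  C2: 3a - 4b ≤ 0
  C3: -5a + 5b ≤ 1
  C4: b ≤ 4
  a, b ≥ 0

Infeasible (no feasible solution exists)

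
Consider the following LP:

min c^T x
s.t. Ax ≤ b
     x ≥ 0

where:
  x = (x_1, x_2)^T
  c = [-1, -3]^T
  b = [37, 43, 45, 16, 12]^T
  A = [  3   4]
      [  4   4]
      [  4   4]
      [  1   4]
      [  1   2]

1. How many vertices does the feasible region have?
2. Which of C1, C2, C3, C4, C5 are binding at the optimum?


1. 5
2. C4, C5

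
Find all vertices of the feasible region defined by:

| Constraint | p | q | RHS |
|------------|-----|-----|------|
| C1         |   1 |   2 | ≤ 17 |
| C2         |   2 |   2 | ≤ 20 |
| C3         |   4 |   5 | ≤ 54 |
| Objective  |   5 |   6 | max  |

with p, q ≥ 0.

(0, 0), (10, 0), (3, 7), (0, 8.5)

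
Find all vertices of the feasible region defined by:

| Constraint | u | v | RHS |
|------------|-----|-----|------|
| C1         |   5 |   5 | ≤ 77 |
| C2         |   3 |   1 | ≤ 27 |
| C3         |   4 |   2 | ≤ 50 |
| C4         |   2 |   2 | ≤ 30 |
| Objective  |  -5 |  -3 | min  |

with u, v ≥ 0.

(0, 0), (9, 0), (6, 9), (0, 15)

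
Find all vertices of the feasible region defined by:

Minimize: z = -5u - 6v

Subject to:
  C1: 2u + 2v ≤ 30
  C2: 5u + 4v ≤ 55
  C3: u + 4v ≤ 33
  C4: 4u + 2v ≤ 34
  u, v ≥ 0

(0, 0), (8.5, 0), (5, 7), (0, 8.25)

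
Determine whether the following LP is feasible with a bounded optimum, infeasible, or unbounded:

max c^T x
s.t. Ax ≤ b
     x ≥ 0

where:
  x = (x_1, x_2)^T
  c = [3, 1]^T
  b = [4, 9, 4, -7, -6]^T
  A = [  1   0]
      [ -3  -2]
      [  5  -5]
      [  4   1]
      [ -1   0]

Infeasible (no feasible solution exists)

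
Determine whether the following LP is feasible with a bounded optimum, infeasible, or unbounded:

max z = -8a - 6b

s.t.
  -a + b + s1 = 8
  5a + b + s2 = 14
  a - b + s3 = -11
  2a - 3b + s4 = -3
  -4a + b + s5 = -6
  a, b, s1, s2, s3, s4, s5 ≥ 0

Infeasible (no feasible solution exists)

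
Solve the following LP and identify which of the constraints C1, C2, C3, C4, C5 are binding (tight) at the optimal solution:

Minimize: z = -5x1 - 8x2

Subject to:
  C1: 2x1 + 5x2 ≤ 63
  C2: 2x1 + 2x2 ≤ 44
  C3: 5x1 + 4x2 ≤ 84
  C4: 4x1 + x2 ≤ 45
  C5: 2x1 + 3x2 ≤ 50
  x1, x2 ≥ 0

At x1 = 9, x2 = 9, compute slack b - a·x for each constraint:
  C1: 63 − 63 = 0  (binding)
  C2: 44 − 36 = 8  (slack)
  C3: 84 − 81 = 3  (slack)
  C4: 45 − 45 = 0  (binding)
  C5: 50 − 45 = 5  (slack)

Optimal: x1 = 9, x2 = 9
Binding: C1, C4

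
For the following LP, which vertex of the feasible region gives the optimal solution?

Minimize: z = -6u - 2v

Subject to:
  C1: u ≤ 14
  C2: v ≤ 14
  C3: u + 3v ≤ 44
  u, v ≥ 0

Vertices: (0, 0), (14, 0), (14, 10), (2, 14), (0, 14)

Evaluate the objective at each vertex of the feasible region:
  z(0, 0) = 0
  z(14, 0) = -84
  z(14, 10) = -104  ←
  z(2, 14) = -40
  z(0, 14) = -28
The minimum is at u = 14, v = 10.

(14, 10)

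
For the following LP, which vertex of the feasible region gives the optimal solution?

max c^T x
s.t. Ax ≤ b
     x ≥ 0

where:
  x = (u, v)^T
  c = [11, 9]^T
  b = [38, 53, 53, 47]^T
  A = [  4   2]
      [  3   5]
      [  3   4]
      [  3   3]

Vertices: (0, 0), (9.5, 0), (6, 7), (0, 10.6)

Evaluate the objective at each vertex of the feasible region:
  z(0, 0) = 0
  z(9.5, 0) = 104.5
  z(6, 7) = 129  ←
  z(0, 10.6) = 95.4
The maximum is at u = 6, v = 7.

(6, 7)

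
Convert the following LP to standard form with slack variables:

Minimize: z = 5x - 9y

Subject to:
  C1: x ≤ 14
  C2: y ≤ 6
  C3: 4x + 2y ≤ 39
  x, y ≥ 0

min z = 5x - 9y

s.t.
  x + s1 = 14
  y + s2 = 6
  4x + 2y + s3 = 39
  x, y, s1, s2, s3 ≥ 0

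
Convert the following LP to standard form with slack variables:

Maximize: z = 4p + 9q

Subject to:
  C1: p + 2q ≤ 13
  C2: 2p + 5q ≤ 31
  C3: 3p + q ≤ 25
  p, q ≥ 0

max z = 4p + 9q

s.t.
  p + 2q + s1 = 13
  2p + 5q + s2 = 31
  3p + q + s3 = 25
  p, q, s1, s2, s3 ≥ 0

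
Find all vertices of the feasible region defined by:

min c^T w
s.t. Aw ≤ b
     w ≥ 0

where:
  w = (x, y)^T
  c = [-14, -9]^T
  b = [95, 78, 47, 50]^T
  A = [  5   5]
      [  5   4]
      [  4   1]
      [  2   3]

(0, 0), (11.75, 0), (10, 7), (4.857, 13.43), (0, 16.67)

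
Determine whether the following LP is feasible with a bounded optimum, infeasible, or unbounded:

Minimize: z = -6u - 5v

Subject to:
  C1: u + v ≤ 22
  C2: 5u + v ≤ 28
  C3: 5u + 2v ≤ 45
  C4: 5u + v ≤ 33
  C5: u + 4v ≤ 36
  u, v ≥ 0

Feasible with a bounded optimal solution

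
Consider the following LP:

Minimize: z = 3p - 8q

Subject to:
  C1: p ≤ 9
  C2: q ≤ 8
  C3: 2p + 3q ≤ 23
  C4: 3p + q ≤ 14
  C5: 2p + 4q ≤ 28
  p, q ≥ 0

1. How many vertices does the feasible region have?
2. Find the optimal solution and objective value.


1. 4
2. p = 0, q = 7, z = -56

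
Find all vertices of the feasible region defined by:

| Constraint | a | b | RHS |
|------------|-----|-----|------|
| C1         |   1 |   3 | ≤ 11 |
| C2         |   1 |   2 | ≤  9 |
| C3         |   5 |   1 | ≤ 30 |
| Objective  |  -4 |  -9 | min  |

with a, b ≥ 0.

(0, 0), (6, 0), (5.667, 1.667), (5, 2), (0, 3.667)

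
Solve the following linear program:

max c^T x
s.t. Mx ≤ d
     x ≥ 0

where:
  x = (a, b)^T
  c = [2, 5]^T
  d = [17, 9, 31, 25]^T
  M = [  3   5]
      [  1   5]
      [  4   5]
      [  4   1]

Evaluate the objective at each vertex of the feasible region:
  z(0, 0) = 0
  z(5.667, 0) = 11.33
  z(4, 1) = 13  ←
  z(0, 1.8) = 9
The maximum is at a = 4, b = 1.

a = 4, b = 1, z = 13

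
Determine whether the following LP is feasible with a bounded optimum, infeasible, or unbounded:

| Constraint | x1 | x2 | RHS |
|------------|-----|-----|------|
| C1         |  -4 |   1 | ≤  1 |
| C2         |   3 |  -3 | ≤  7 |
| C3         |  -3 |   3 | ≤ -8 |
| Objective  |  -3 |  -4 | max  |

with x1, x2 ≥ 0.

Infeasible (no feasible solution exists)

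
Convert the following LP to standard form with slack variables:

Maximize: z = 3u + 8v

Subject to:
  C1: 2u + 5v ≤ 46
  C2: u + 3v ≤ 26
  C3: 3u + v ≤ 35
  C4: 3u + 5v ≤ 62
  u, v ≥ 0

max z = 3u + 8v

s.t.
  2u + 5v + s1 = 46
  u + 3v + s2 = 26
  3u + v + s3 = 35
  3u + 5v + s4 = 62
  u, v, s1, s2, s3, s4 ≥ 0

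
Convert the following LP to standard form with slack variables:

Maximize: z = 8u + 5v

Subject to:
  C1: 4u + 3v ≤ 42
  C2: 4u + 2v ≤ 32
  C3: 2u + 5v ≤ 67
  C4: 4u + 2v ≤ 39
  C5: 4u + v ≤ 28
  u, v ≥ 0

max z = 8u + 5v

s.t.
  4u + 3v + s1 = 42
  4u + 2v + s2 = 32
  2u + 5v + s3 = 67
  4u + 2v + s4 = 39
  4u + v + s5 = 28
  u, v, s1, s2, s3, s4, s5 ≥ 0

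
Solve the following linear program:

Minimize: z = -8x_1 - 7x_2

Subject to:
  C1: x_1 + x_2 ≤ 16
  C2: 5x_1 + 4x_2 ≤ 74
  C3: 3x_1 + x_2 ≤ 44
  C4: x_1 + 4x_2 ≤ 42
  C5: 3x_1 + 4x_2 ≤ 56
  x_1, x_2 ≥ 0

Evaluate the objective at each vertex of the feasible region:
  z(0, 0) = 0
  z(14.67, 0) = -117.3
  z(14.57, 0.2857) = -118.6
  z(10, 6) = -122  ←
  z(8, 8) = -120
  z(7, 8.75) = -117.2
  z(0, 10.5) = -73.5
The minimum is at x_1 = 10, x_2 = 6.

x_1 = 10, x_2 = 6, z = -122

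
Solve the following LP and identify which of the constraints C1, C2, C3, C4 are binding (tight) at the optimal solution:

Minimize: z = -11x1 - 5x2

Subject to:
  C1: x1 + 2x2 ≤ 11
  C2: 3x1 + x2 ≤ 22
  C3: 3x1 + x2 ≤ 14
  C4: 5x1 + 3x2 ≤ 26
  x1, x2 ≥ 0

At x1 = 4, x2 = 2, compute slack b - a·x for each constraint:
  C1: 11 − 8 = 3  (slack)
  C2: 22 − 14 = 8  (slack)
  C3: 14 − 14 = 0  (binding)
  C4: 26 − 26 = 0  (binding)

Optimal: x1 = 4, x2 = 2
Binding: C3, C4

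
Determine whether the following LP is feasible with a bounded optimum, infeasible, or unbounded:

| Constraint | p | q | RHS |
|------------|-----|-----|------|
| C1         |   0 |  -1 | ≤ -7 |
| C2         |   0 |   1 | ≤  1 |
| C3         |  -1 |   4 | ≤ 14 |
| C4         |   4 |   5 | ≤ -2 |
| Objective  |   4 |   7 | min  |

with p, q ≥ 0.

Infeasible (no feasible solution exists)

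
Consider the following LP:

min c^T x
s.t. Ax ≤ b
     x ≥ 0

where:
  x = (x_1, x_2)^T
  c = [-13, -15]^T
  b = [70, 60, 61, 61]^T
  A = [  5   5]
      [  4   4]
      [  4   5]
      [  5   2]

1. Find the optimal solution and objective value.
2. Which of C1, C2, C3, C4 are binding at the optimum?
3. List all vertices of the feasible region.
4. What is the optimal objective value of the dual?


1. x_1 = 9, x_2 = 5, z = -192
2. C1, C3
3. (0, 0), (12.2, 0), (11, 3), (9, 5), (0, 12.2)
4. -192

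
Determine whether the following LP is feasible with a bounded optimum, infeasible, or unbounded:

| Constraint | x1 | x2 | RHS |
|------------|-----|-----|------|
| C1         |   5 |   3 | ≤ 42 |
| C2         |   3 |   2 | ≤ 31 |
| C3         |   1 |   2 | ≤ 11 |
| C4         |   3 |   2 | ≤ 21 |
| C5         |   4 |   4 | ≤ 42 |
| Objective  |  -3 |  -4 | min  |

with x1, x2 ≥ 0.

Feasible with a bounded optimal solution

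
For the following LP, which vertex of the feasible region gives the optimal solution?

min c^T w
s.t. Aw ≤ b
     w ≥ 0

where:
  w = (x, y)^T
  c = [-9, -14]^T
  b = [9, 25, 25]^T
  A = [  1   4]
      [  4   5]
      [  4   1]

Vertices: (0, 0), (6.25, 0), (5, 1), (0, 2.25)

Evaluate the objective at each vertex of the feasible region:
  z(0, 0) = 0
  z(6.25, 0) = -56.25
  z(5, 1) = -59  ←
  z(0, 2.25) = -31.5
The minimum is at x = 5, y = 1.

(5, 1)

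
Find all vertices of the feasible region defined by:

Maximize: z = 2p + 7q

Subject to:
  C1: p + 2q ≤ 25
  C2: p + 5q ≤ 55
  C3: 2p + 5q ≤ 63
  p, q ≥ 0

(0, 0), (25, 0), (5, 10), (0, 11)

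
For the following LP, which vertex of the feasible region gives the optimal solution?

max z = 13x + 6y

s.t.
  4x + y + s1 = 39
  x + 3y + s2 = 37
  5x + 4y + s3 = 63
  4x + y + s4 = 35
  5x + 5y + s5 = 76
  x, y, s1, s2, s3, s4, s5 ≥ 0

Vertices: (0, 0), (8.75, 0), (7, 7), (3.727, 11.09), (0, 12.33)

Evaluate the objective at each vertex of the feasible region:
  z(0, 0) = 0
  z(8.75, 0) = 113.8
  z(7, 7) = 133  ←
  z(3.727, 11.09) = 115
  z(0, 12.33) = 74
The maximum is at x = 7, y = 7.

(7, 7)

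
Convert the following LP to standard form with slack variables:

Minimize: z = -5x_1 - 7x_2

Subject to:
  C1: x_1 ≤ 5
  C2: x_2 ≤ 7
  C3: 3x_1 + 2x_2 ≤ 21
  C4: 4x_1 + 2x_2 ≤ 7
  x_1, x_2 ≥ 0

min z = -5x_1 - 7x_2

s.t.
  x_1 + s1 = 5
  x_2 + s2 = 7
  3x_1 + 2x_2 + s3 = 21
  4x_1 + 2x_2 + s4 = 7
  x_1, x_2, s1, s2, s3, s4 ≥ 0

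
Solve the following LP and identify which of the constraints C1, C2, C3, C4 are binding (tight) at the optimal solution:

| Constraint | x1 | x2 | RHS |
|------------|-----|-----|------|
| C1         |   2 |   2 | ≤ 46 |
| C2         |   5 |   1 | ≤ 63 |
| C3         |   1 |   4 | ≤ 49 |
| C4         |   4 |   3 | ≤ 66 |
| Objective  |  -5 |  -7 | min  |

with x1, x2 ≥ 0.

At x1 = 9, x2 = 10, compute slack b - a·x for each constraint:
  C1: 46 − 38 = 8  (slack)
  C2: 63 − 55 = 8  (slack)
  C3: 49 − 49 = 0  (binding)
  C4: 66 − 66 = 0  (binding)

Optimal: x1 = 9, x2 = 10
Binding: C3, C4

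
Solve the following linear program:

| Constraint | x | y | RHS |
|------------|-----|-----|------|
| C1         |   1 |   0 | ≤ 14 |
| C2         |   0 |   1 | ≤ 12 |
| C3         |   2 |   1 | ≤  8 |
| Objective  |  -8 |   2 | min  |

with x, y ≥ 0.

Evaluate the objective at each vertex of the feasible region:
  z(0, 0) = 0
  z(4, 0) = -32  ←
  z(0, 8) = 16
The minimum is at x = 4, y = 0.

x = 4, y = 0, z = -32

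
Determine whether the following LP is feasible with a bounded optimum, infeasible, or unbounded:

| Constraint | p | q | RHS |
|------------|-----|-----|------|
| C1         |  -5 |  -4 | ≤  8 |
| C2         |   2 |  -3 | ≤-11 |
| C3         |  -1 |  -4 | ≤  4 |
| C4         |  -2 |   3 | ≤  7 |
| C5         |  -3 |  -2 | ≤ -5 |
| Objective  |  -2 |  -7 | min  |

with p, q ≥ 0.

Infeasible (no feasible solution exists)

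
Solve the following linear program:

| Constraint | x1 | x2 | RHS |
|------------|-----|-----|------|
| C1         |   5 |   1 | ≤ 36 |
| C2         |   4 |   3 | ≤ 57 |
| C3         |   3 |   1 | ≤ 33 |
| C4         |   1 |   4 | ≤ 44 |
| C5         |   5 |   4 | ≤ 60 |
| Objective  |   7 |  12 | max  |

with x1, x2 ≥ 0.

Evaluate the objective at each vertex of the feasible region:
  z(0, 0) = 0
  z(7.2, 0) = 50.4
  z(5.6, 8) = 135.2
  z(4, 10) = 148  ←
  z(0, 11) = 132
The maximum is at x1 = 4, x2 = 10.

x1 = 4, x2 = 10, z = 148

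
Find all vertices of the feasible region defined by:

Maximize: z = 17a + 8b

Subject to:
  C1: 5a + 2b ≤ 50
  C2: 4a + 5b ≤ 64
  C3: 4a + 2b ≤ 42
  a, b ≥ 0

(0, 0), (10, 0), (8, 5), (6.833, 7.333), (0, 12.8)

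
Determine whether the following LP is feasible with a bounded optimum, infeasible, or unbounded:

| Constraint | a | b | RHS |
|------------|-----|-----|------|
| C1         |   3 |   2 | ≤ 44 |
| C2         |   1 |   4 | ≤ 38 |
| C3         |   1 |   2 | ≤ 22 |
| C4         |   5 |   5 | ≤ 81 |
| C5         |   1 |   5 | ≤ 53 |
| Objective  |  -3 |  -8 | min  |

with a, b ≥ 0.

Feasible with a bounded optimal solution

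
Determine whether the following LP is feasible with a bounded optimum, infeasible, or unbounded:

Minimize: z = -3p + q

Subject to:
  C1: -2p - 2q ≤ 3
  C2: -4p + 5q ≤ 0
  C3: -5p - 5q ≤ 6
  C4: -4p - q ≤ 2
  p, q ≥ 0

Unbounded (objective can decrease without bound)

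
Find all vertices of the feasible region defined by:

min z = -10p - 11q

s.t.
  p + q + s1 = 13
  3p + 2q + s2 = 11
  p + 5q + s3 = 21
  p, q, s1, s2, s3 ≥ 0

(0, 0), (3.667, 0), (1, 4), (0, 4.2)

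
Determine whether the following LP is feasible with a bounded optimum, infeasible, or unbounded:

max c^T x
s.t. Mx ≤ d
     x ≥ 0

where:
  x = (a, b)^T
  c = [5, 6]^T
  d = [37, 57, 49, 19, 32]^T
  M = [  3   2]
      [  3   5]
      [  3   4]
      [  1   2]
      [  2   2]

Feasible with a bounded optimal solution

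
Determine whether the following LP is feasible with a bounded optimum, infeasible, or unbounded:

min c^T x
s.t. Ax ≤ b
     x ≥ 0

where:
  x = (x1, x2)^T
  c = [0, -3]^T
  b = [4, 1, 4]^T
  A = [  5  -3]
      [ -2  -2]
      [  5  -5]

Unbounded (objective can decrease without bound)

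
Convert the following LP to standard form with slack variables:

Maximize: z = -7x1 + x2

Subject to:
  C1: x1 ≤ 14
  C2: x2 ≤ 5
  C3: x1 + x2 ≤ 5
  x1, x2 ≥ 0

max z = -7x1 + x2

s.t.
  x1 + s1 = 14
  x2 + s2 = 5
  x1 + x2 + s3 = 5
  x1, x2, s1, s2, s3 ≥ 0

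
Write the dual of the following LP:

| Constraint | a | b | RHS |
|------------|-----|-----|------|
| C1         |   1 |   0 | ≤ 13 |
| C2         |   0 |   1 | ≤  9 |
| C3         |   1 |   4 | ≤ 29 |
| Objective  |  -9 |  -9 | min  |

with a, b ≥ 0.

Primal min cᵀx s.t. Ax ≤ b, x ≥ 0  →  Dual max −bᵀy s.t. Aᵀy ≥ −c, y ≥ 0.

Maximize: z = -13y1 - 9y2 - 29y3

Subject to:
  y1 + y3 ≥ 9
  y2 + 4y3 ≥ 9
  y1, y2, y3 ≥ 0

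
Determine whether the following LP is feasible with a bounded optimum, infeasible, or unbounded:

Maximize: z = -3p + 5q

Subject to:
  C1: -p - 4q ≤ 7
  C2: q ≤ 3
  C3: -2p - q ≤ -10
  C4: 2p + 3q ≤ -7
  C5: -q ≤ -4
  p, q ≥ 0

Infeasible (no feasible solution exists)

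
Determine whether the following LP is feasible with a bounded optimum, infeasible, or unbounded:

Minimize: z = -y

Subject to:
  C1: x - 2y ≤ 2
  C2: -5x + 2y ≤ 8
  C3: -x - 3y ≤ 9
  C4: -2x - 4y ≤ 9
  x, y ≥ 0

Unbounded (objective can decrease without bound)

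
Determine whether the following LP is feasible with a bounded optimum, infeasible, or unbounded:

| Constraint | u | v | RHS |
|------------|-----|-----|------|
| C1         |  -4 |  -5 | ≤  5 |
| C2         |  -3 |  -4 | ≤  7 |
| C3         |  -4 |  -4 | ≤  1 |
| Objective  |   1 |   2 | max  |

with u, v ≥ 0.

Unbounded (objective can increase without bound)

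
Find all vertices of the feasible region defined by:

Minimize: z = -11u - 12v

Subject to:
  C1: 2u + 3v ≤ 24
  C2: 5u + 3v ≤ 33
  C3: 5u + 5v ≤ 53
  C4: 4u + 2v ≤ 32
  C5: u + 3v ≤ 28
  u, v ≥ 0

(0, 0), (6.6, 0), (3, 6), (0, 8)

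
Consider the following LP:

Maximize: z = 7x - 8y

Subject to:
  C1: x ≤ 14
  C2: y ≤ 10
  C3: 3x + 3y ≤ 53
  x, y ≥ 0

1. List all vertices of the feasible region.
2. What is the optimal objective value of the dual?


1. (0, 0), (14, 0), (14, 3.667), (7.667, 10), (0, 10)
2. 98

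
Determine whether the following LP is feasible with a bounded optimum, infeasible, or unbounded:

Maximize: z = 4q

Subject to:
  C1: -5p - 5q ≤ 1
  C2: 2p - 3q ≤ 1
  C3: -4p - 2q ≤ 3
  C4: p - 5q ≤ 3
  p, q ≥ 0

Unbounded (objective can increase without bound)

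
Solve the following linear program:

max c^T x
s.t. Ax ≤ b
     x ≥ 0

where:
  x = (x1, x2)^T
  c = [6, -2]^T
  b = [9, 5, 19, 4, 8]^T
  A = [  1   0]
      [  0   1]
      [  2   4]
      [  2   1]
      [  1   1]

Evaluate the objective at each vertex of the feasible region:
  z(0, 0) = 0
  z(2, 0) = 12  ←
  z(0, 4) = -8
The maximum is at x1 = 2, x2 = 0.

x1 = 2, x2 = 0, z = 12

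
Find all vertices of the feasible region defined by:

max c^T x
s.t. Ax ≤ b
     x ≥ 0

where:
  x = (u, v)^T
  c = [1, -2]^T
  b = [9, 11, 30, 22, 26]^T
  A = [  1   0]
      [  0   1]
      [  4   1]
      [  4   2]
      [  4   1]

(0, 0), (5.5, 0), (0, 11)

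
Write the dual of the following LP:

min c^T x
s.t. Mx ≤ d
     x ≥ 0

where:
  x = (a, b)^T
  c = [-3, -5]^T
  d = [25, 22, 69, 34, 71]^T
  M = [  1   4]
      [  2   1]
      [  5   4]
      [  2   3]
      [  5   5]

Primal min cᵀx s.t. Ax ≤ b, x ≥ 0  →  Dual max −bᵀy s.t. Aᵀy ≥ −c, y ≥ 0.

Maximize: z = -25y1 - 22y2 - 69y3 - 34y4 - 71y5

Subject to:
  y1 + 2y2 + 5y3 + 2y4 + 5y5 ≥ 3
  4y1 + y2 + 4y3 + 3y4 + 5y5 ≥ 5
  y1, y2, y3, y4, y5 ≥ 0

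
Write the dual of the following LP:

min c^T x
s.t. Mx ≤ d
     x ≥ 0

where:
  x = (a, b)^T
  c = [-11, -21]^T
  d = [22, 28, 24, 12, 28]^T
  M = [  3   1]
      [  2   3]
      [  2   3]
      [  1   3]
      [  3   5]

Primal min cᵀx s.t. Ax ≤ b, x ≥ 0  →  Dual max −bᵀy s.t. Aᵀy ≥ −c, y ≥ 0.

Maximize: z = -22y1 - 28y2 - 24y3 - 12y4 - 28y5

Subject to:
  3y1 + 2y2 + 2y3 + y4 + 3y5 ≥ 11
  y1 + 3y2 + 3y3 + 3y4 + 5y5 ≥ 21
  y1, y2, y3, y4, y5 ≥ 0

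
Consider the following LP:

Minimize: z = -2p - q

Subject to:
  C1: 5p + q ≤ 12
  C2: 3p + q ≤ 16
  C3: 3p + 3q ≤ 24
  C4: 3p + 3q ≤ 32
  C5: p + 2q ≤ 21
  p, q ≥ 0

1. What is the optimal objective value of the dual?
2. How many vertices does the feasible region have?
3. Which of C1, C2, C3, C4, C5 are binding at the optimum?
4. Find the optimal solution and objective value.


1. -9
2. 4
3. C1, C3
4. p = 1, q = 7, z = -9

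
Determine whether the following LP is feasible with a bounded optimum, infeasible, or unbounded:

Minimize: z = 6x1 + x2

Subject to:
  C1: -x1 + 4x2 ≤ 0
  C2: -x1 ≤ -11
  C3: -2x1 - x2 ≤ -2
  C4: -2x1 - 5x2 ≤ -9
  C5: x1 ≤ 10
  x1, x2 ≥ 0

Infeasible (no feasible solution exists)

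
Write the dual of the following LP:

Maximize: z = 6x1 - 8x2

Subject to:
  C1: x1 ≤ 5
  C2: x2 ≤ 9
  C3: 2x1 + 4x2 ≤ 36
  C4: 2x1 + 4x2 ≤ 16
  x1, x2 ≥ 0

Primal max cᵀx s.t. Ax ≤ b, x ≥ 0  →  Dual min bᵀy s.t. Aᵀy ≥ c, y ≥ 0.

Minimize: z = 5y1 + 9y2 + 36y3 + 16y4

Subject to:
  y1 + 2y3 + 2y4 ≥ 6
  y2 + 4y3 + 4y4 ≥ -8
  y1, y2, y3, y4 ≥ 0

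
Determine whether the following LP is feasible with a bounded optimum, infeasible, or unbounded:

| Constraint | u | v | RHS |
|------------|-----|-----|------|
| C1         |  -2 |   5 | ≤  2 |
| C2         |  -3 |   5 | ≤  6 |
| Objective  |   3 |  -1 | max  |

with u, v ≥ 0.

Unbounded (objective can increase without bound)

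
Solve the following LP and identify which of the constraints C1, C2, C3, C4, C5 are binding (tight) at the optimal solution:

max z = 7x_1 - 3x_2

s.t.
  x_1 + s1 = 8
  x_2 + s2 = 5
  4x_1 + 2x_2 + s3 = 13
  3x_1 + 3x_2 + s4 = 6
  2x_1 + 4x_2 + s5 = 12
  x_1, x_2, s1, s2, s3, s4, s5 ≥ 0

At x_1 = 2, x_2 = 0, compute slack b - a·x for each constraint:
  C1: 8 − 2 = 6  (slack)
  C2: 5 − 0 = 5  (slack)
  C3: 13 − 8 = 5  (slack)
  C4: 6 − 6 = 0  (binding)
  C5: 12 − 4 = 8  (slack)

Optimal: x_1 = 2, x_2 = 0
Binding: C4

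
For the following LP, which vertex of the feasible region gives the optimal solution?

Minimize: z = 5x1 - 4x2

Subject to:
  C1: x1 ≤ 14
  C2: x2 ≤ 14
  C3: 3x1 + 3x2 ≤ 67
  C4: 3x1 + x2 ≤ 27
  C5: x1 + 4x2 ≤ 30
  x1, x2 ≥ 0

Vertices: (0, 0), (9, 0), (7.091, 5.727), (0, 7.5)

Evaluate the objective at each vertex of the feasible region:
  z(0, 0) = 0
  z(9, 0) = 45
  z(7.091, 5.727) = 12.55
  z(0, 7.5) = -30  ←
The minimum is at x1 = 0, x2 = 7.5.

(0, 7.5)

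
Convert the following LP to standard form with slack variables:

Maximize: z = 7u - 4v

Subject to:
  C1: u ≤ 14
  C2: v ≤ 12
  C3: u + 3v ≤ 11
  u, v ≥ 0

max z = 7u - 4v

s.t.
  u + s1 = 14
  v + s2 = 12
  u + 3v + s3 = 11
  u, v, s1, s2, s3 ≥ 0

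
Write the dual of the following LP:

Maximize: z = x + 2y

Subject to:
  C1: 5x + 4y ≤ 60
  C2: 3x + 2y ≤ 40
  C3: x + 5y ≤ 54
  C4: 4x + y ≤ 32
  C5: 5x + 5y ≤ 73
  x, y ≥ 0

Primal max cᵀx s.t. Ax ≤ b, x ≥ 0  →  Dual min bᵀy s.t. Aᵀy ≥ c, y ≥ 0.

Minimize: z = 60y1 + 40y2 + 54y3 + 32y4 + 73y5

Subject to:
  5y1 + 3y2 + y3 + 4y4 + 5y5 ≥ 1
  4y1 + 2y2 + 5y3 + y4 + 5y5 ≥ 2
  y1, y2, y3, y4, y5 ≥ 0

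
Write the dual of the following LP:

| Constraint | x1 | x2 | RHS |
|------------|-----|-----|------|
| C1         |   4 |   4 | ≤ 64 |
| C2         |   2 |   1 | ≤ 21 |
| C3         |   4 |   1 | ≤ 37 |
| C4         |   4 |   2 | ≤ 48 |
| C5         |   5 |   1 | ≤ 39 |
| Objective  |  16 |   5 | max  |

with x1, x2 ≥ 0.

Primal max cᵀx s.t. Ax ≤ b, x ≥ 0  →  Dual min bᵀy s.t. Aᵀy ≥ c, y ≥ 0.

Minimize: z = 64y1 + 21y2 + 37y3 + 48y4 + 39y5

Subject to:
  4y1 + 2y2 + 4y3 + 4y4 + 5y5 ≥ 16
  4y1 + y2 + y3 + 2y4 + y5 ≥ 5
  y1, y2, y3, y4, y5 ≥ 0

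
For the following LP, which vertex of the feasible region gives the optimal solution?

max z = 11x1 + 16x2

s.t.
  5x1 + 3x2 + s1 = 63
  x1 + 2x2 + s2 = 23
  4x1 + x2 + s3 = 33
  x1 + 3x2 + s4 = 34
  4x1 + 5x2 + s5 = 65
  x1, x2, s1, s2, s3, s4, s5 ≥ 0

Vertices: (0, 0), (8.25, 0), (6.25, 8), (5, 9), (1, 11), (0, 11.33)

Evaluate the objective at each vertex of the feasible region:
  z(0, 0) = 0
  z(8.25, 0) = 90.75
  z(6.25, 8) = 196.8
  z(5, 9) = 199  ←
  z(1, 11) = 187
  z(0, 11.33) = 181.3
The maximum is at x1 = 5, x2 = 9.

(5, 9)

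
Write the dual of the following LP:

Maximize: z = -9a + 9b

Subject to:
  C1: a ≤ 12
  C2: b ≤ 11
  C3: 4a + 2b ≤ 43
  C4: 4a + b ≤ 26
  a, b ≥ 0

Primal max cᵀx s.t. Ax ≤ b, x ≥ 0  →  Dual min bᵀy s.t. Aᵀy ≥ c, y ≥ 0.

Minimize: z = 12y1 + 11y2 + 43y3 + 26y4

Subject to:
  y1 + 4y3 + 4y4 ≥ -9
  y2 + 2y3 + y4 ≥ 9
  y1, y2, y3, y4 ≥ 0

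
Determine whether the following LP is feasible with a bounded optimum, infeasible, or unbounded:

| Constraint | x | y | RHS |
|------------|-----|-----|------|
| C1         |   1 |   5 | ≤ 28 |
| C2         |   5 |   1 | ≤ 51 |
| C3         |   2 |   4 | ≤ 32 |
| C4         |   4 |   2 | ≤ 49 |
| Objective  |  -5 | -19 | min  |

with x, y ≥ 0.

Feasible with a bounded optimal solution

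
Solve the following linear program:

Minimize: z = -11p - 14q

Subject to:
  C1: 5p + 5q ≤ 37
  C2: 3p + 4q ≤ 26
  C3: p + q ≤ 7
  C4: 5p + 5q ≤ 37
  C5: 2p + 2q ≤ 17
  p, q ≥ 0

Evaluate the objective at each vertex of the feasible region:
  z(0, 0) = 0
  z(7, 0) = -77
  z(2, 5) = -92  ←
  z(0, 6.5) = -91
The minimum is at p = 2, q = 5.

p = 2, q = 5, z = -92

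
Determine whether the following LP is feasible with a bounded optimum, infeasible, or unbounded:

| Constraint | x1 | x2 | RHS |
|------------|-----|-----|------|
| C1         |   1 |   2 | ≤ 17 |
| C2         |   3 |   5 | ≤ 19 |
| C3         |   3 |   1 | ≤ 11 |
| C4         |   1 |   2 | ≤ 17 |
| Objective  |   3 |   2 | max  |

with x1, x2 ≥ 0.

Feasible with a bounded optimal solution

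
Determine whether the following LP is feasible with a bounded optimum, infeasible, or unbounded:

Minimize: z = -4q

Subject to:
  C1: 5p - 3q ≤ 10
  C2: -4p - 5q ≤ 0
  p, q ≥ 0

Unbounded (objective can decrease without bound)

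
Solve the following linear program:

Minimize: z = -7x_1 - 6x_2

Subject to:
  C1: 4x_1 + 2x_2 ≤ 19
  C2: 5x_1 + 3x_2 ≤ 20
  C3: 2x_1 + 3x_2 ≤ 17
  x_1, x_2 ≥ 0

Evaluate the objective at each vertex of the feasible region:
  z(0, 0) = 0
  z(4, 0) = -28
  z(1, 5) = -37  ←
  z(0, 5.667) = -34
The minimum is at x_1 = 1, x_2 = 5.

x_1 = 1, x_2 = 5, z = -37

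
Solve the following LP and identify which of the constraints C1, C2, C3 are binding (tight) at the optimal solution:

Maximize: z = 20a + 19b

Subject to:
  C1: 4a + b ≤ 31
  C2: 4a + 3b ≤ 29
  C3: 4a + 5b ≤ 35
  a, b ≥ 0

At a = 5, b = 3, compute slack b - a·x for each constraint:
  C1: 31 − 23 = 8  (slack)
  C2: 29 − 29 = 0  (binding)
  C3: 35 − 35 = 0  (binding)

Optimal: a = 5, b = 3
Binding: C2, C3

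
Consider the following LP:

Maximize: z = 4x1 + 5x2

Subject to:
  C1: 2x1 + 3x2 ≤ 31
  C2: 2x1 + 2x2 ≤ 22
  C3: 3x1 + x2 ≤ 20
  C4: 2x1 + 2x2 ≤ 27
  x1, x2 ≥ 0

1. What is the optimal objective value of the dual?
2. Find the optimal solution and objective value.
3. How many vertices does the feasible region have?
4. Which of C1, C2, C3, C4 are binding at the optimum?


1. 53
2. x1 = 2, x2 = 9, z = 53
3. 5
4. C1, C2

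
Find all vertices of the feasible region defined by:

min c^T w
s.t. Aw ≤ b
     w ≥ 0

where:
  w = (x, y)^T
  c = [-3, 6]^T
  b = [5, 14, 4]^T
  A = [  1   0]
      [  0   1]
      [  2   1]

(0, 0), (2, 0), (0, 4)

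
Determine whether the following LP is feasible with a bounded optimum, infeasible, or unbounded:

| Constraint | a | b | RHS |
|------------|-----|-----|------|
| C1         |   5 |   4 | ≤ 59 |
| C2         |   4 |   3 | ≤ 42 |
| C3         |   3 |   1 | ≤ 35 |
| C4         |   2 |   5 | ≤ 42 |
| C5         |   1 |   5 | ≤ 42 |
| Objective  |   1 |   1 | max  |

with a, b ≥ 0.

Feasible with a bounded optimal solution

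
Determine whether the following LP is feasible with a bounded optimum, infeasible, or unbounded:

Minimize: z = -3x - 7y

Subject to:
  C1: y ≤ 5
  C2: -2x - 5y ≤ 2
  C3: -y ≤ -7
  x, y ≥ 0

Infeasible (no feasible solution exists)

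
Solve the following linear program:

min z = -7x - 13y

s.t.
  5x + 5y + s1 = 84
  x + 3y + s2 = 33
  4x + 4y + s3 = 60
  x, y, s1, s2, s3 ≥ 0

Evaluate the objective at each vertex of the feasible region:
  z(0, 0) = 0
  z(15, 0) = -105
  z(6, 9) = -159  ←
  z(0, 11) = -143
The minimum is at x = 6, y = 9.

x = 6, y = 9, z = -159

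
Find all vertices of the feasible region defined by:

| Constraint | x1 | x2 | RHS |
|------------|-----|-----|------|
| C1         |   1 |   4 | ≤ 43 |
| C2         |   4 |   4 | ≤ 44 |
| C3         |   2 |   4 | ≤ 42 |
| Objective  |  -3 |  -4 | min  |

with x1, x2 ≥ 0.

(0, 0), (11, 0), (1, 10), (0, 10.5)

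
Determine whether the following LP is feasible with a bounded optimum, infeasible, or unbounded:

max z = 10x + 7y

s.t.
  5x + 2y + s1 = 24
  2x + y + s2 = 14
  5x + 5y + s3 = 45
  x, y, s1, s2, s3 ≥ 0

Feasible with a bounded optimal solution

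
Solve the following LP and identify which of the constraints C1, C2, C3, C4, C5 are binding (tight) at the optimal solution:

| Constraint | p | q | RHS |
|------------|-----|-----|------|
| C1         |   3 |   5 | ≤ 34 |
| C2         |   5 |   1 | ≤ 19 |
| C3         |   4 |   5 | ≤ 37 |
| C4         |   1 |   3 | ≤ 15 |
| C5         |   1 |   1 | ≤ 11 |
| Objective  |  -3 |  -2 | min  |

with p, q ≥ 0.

At p = 3, q = 4, compute slack b - a·x for each constraint:
  C1: 34 − 29 = 5  (slack)
  C2: 19 − 19 = 0  (binding)
  C3: 37 − 32 = 5  (slack)
  C4: 15 − 15 = 0  (binding)
  C5: 11 − 7 = 4  (slack)

Optimal: p = 3, q = 4
Binding: C2, C4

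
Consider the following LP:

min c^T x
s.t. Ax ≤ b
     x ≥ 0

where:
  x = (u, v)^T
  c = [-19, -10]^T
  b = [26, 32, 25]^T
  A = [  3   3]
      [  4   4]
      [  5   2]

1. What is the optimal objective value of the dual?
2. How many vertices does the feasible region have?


1. -107
2. 4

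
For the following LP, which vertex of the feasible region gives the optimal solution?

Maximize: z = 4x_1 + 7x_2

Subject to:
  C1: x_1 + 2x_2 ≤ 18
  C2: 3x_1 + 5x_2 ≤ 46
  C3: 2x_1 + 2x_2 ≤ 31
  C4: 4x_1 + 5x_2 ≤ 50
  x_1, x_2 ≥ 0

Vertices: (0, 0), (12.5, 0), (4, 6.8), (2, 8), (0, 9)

Evaluate the objective at each vertex of the feasible region:
  z(0, 0) = 0
  z(12.5, 0) = 50
  z(4, 6.8) = 63.6
  z(2, 8) = 64  ←
  z(0, 9) = 63
The maximum is at x_1 = 2, x_2 = 8.

(2, 8)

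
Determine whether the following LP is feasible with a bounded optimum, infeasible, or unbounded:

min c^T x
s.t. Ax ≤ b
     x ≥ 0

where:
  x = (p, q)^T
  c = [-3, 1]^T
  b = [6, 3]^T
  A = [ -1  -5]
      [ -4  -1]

Unbounded (objective can decrease without bound)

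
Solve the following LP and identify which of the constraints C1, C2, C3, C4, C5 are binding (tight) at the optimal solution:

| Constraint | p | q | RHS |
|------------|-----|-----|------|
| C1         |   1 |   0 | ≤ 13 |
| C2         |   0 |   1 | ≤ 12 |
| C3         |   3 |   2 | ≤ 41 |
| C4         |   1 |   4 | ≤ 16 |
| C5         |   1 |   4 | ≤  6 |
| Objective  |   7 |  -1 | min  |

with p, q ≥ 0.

At p = 0, q = 1.5, compute slack b - a·x for each constraint:
  C1: 13 − 0 = 13  (slack)
  C2: 12 − 1.5 = 10.5  (slack)
  C3: 41 − 3 = 38  (slack)
  C4: 16 − 6 = 10  (slack)
  C5: 6 − 6 = 0  (binding)

Optimal: p = 0, q = 1.5
Binding: C5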